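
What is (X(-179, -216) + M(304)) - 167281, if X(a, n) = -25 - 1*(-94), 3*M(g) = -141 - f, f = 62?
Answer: -501839/3 ≈ -1.6728e+5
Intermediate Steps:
M(g) = -203/3 (M(g) = (-141 - 1*62)/3 = (-141 - 62)/3 = (⅓)*(-203) = -203/3)
X(a, n) = 69 (X(a, n) = -25 + 94 = 69)
(X(-179, -216) + M(304)) - 167281 = (69 - 203/3) - 167281 = 4/3 - 167281 = -501839/3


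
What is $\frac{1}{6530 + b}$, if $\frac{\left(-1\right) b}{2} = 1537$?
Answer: $\frac{1}{3456} \approx 0.00028935$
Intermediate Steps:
$b = -3074$ ($b = \left(-2\right) 1537 = -3074$)
$\frac{1}{6530 + b} = \frac{1}{6530 - 3074} = \frac{1}{3456}$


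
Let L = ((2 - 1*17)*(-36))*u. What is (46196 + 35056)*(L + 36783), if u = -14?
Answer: 2374427196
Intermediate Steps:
L = -7560 (L = ((2 - 1*17)*(-36))*(-14) = ((2 - 17)*(-36))*(-14) = -15*(-36)*(-14) = 540*(-14) = -7560)
(46196 + 35056)*(L + 36783) = (46196 + 35056)*(-7560 + 36783) = 81252*29223 = 2374427196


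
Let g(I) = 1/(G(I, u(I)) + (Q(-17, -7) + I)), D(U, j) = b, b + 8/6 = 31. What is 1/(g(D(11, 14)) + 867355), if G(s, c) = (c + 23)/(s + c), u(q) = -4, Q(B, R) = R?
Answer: 5407/4689788716 ≈ 1.1529e-6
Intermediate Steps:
b = 89/3 (b = -4/3 + 31 = 89/3 ≈ 29.667)
G(s, c) = (23 + c)/(c + s)
D(U, j) = 89/3
g(I) = 1/(-7 + I + 19/(-4 + I)) (g(I) = 1/((23 - 4)/(-4 + I) + (-7 + I)) = 1/(19/(-4 + I) + (-7 + I)) = 1/(-7 + I + 19/(-4 + I)))
1/(g(D(11, 14)) + 867355) = 1/((-4 + 89/3)/(19 + (-7 + 89/3)*(-4 + 89/3)) + 867355) = 1/((77/3)/(19 + (68/3)*(77/3)) + 867355) = 1/((77/3)/(19 + 5236/9) + 867355) = 1/((77/3)/(5407/9) + 867355) = 1/((9/5407)*(77/3) + 867355) = 1/(231/5407 + 867355) = 1/(4689788716/5407) = 5407/4689788716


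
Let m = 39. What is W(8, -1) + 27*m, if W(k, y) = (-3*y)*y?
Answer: 1050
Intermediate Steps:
W(k, y) = -3*y²
W(8, -1) + 27*m = -3*(-1)² + 27*39 = -3*1 + 1053 = -3 + 1053 = 1050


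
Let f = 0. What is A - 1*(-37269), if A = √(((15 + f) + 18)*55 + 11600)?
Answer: 37269 + √13415 ≈ 37385.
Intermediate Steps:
A = √13415 (A = √(((15 + 0) + 18)*55 + 11600) = √((15 + 18)*55 + 11600) = √(33*55 + 11600) = √(1815 + 11600) = √13415 ≈ 115.82)
A - 1*(-37269) = √13415 - 1*(-37269) = √13415 + 37269 = 37269 + √13415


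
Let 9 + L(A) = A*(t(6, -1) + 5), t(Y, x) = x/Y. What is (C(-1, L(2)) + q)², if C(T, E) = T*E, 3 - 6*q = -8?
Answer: 49/36 ≈ 1.3611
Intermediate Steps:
q = 11/6 (q = ½ - ⅙*(-8) = ½ + 4/3 = 11/6 ≈ 1.8333)
L(A) = -9 + 29*A/6 (L(A) = -9 + A*(-1/6 + 5) = -9 + A*(-1*⅙ + 5) = -9 + A*(-⅙ + 5) = -9 + A*(29/6) = -9 + 29*A/6)
C(T, E) = E*T
(C(-1, L(2)) + q)² = ((-9 + (29/6)*2)*(-1) + 11/6)² = ((-9 + 29/3)*(-1) + 11/6)² = ((⅔)*(-1) + 11/6)² = (-⅔ + 11/6)² = (7/6)² = 49/36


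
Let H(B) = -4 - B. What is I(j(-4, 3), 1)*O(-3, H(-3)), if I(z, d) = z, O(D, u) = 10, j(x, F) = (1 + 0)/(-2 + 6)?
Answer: 5/2 ≈ 2.5000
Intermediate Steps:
j(x, F) = 1/4
I(j(-4, 3), 1)*O(-3, H(-3)) = (1/4)*10 = 5/2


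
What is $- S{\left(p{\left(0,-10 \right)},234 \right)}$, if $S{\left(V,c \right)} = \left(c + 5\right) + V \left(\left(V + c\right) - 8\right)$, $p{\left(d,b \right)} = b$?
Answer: $1921$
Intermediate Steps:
$S{\left(V,c \right)} = 5 + c + V \left(-8 + V + c\right)$ ($S{\left(V,c \right)} = \left(5 + c\right) + V \left(-8 + V + c\right) = 5 + c + V \left(-8 + V + c\right)$)
$- S{\left(p{\left(0,-10 \right)},234 \right)} = - (5 + 234 + \left(-10\right)^{2} - -80 - 2340) = - (5 + 234 + 100 + 80 - 2340) = \left(-1\right) \left(-1921\right) = 1921$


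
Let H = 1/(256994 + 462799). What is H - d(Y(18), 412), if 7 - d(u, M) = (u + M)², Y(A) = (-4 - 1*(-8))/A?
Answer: 366922026250/2159379 ≈ 1.6992e+5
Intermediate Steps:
Y(A) = 4/A (Y(A) = (-4 + 8)/A = 4/A)
d(u, M) = 7 - (M + u)² (d(u, M) = 7 - (u + M)² = 7 - (M + u)²)
H = 1/719793 ≈ 1.3893e-6
H - d(Y(18), 412) = 1/719793 - (7 - (412 + 4/18)²) = 1/719793 - (7 - (412 + 4*(1/18))²) = 1/719793 - (7 - (412 + 2/9)²) = 1/719793 - (7 - (3710/9)²) = 1/719793 - (7 - 1*13764100/81) = 1/719793 - (7 - 13764100/81) = 1/719793 - 1*(-13763533/81) = 1/719793 + 13763533/81 = 366922026250/2159379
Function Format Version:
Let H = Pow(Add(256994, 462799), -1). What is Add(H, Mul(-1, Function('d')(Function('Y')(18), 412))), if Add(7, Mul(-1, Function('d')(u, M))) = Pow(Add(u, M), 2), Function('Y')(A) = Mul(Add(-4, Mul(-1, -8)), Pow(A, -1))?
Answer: Rational(366922026250, 2159379) ≈ 1.6992e+5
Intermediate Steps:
Function('Y')(A) = Mul(4, Pow(A, -1)) (Function('Y')(A) = Mul(Add(-4, 8), Pow(A, -1)) = Mul(4, Pow(A, -1)))
Function('d')(u, M) = Add(7, Mul(-1, Pow(Add(M, u), 2))) (Function('d')(u, M) = Add(7, Mul(-1, Pow(Add(u, M), 2))) = Add(7, Mul(-1, Pow(Add(M, u), 2))))
H = Rational(1, 719793) (H = Pow(719793, -1) = Rational(1, 719793) ≈ 1.3893e-6)
Add(H, Mul(-1, Function('d')(Function('Y')(18), 412))) = Add(Rational(1, 719793), Mul(-1, Add(7, Mul(-1, Pow(Add(412, Mul(4, Pow(18, -1))), 2))))) = Add(Rational(1, 719793), Mul(-1, Add(7, Mul(-1, Pow(Add(412, Mul(4, Rational(1, 18))), 2))))) = Add(Rational(1, 719793), Mul(-1, Add(7, Mul(-1, Pow(Add(412, Rational(2, 9)), 2))))) = Add(Rational(1, 719793), Mul(-1, Add(7, Mul(-1, Pow(Rational(3710, 9), 2))))) = Add(Rational(1, 719793), Mul(-1, Add(7, Mul(-1, Rational(13764100, 81))))) = Add(Rational(1, 719793), Mul(-1, Add(7, Rational(-13764100, 81)))) = Add(Rational(1, 719793), Mul(-1, Rational(-13763533, 81))) = Add(Rational(1, 719793), Rational(13763533, 81)) = Rational(366922026250, 2159379)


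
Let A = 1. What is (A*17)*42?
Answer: 714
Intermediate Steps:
(A*17)*42 = (1*17)*42 = 17*42 = 714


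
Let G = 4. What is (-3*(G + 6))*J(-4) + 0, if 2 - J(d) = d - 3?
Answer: -270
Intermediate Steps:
J(d) = 5 - d (J(d) = 2 - (d - 3) = 2 - (-3 + d) = 2 + (3 - d) = 5 - d)
(-3*(G + 6))*J(-4) + 0 = (-3*(4 + 6))*(5 - 1*(-4)) + 0 = (-3*10)*(5 + 4) + 0 = -30*9 + 0 = -270 + 0 = -270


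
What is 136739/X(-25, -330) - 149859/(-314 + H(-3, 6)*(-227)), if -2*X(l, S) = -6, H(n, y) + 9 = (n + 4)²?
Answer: 204932401/4506 ≈ 45480.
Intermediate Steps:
H(n, y) = -9 + (4 + n)² (H(n, y) = -9 + (n + 4)² = -9 + (4 + n)²)
X(l, S) = 3 (X(l, S) = -½*(-6) = 3)
136739/X(-25, -330) - 149859/(-314 + H(-3, 6)*(-227)) = 136739/3 - 149859/(-314 + (-9 + (4 - 3)²)*(-227)) = 136739*(⅓) - 149859/(-314 + (-9 + 1²)*(-227)) = 136739/3 - 149859/(-314 + (-9 + 1)*(-227)) = 136739/3 - 149859/(-314 - 8*(-227)) = 136739/3 - 149859/(-314 + 1816) = 136739/3 - 149859/1502 = 204932401/4506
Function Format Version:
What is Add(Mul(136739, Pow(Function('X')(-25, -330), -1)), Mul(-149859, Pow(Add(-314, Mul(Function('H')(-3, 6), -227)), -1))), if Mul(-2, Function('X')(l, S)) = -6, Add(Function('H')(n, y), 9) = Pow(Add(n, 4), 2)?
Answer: Rational(204932401, 4506) ≈ 45480.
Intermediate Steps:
Function('H')(n, y) = Add(-9, Pow(Add(4, n), 2)) (Function('H')(n, y) = Add(-9, Pow(Add(n, 4), 2)) = Add(-9, Pow(Add(4, n), 2)))
Function('X')(l, S) = 3 (Function('X')(l, S) = Mul(Rational(-1, 2), -6) = 3)
Add(Mul(136739, Pow(Function('X')(-25, -330), -1)), Mul(-149859, Pow(Add(-314, Mul(Function('H')(-3, 6), -227)), -1))) = Add(Mul(136739, Pow(3, -1)), Mul(-149859, Pow(Add(-314, Mul(Add(-9, Pow(Add(4, -3), 2)), -227)), -1))) = Add(Mul(136739, Rational(1, 3)), Mul(-149859, Pow(Add(-314, Mul(Add(-9, Pow(1, 2)), -227)), -1))) = Add(Rational(136739, 3), Mul(-149859, Pow(Add(-314, Mul(Add(-9, 1), -227)), -1))) = Add(Rational(136739, 3), Mul(-149859, Pow(Add(-314, Mul(-8, -227)), -1))) = Add(Rational(136739, 3), Mul(-149859, Pow(Add(-314, 1816), -1))) = Add(Rational(136739, 3), Mul(-149859, Pow(1502, -1))) = Add(Rational(136739, 3), Mul(-149859, Rational(1, 1502))) = Add(Rational(136739, 3), Rational(-149859, 1502)) = Rational(204932401, 4506)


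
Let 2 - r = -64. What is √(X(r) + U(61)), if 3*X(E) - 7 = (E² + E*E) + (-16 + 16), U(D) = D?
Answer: √26706/3 ≈ 54.473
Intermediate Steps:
r = 66 (r = 2 - 1*(-64) = 2 + 64 = 66)
X(E) = 7/3 + 2*E²/3 (X(E) = 7/3 + ((E² + E*E) + (-16 + 16))/3 = 7/3 + ((E² + E²) + 0)/3 = 7/3 + (2*E² + 0)/3 = 7/3 + (2*E²)/3 = 7/3 + 2*E²/3)
√(X(r) + U(61)) = √((7/3 + (⅔)*66²) + 61) = √((7/3 + (⅔)*4356) + 61) = √((7/3 + 2904) + 61) = √(8719/3 + 61) = √(8902/3) = √26706/3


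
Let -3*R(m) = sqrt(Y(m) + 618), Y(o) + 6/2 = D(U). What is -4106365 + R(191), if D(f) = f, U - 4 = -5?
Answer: -4106365 - sqrt(614)/3 ≈ -4.1064e+6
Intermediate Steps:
U = -1 (U = 4 - 5 = -1)
Y(o) = -4 (Y(o) = -3 - 1 = -4)
R(m) = -sqrt(614)/3 (R(m) = -sqrt(-4 + 618)/3 = -sqrt(614)/3)
-4106365 + R(191) = -4106365 - sqrt(614)/3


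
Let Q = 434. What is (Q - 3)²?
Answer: 185761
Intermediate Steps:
(Q - 3)² = (434 - 3)² = 431² = 185761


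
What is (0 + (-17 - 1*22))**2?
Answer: 1521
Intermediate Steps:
(0 + (-17 - 1*22))**2 = (0 + (-17 - 22))**2 = (0 - 39)**2 = (-39)**2 = 1521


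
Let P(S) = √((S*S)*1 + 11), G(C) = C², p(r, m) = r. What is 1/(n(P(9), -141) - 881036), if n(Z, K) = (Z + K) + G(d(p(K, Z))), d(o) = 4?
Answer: -881161/776444707829 - 2*√23/776444707829 ≈ -1.1349e-6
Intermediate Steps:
P(S) = √(11 + S²) (P(S) = √(S²*1 + 11) = √(S² + 11) = √(11 + S²))
n(Z, K) = 16 + K + Z (n(Z, K) = (Z + K) + 4² = (K + Z) + 16 = 16 + K + Z)
1/(n(P(9), -141) - 881036) = 1/((16 - 141 + √(11 + 9²)) - 881036) = 1/((16 - 141 + √(11 + 81)) - 881036) = 1/((16 - 141 + √92) - 881036) = 1/((16 - 141 + 2*√23) - 881036) = 1/((-125 + 2*√23) - 881036) = 1/(-881161 + 2*√23)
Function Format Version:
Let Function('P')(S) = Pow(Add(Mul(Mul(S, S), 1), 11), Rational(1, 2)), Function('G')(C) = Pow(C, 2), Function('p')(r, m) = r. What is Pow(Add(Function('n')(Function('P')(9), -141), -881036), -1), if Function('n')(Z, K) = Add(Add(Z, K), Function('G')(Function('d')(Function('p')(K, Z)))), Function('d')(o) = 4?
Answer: Add(Rational(-881161, 776444707829), Mul(Rational(-2, 776444707829), Pow(23, Rational(1, 2)))) ≈ -1.1349e-6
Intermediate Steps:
Function('P')(S) = Pow(Add(11, Pow(S, 2)), Rational(1, 2)) (Function('P')(S) = Pow(Add(Mul(Pow(S, 2), 1), 11), Rational(1, 2)) = Pow(Add(Pow(S, 2), 11), Rational(1, 2)) = Pow(Add(11, Pow(S, 2)), Rational(1, 2)))
Function('n')(Z, K) = Add(16, K, Z) (Function('n')(Z, K) = Add(Add(Z, K), Pow(4, 2)) = Add(Add(K, Z), 16) = Add(16, K, Z))
Pow(Add(Function('n')(Function('P')(9), -141), -881036), -1) = Pow(Add(Add(16, -141, Pow(Add(11, Pow(9, 2)), Rational(1, 2))), -881036), -1) = Pow(Add(Add(16, -141, Pow(Add(11, 81), Rational(1, 2))), -881036), -1) = Pow(Add(Add(16, -141, Pow(92, Rational(1, 2))), -881036), -1) = Pow(Add(Add(16, -141, Mul(2, Pow(23, Rational(1, 2)))), -881036), -1) = Pow(Add(Add(-125, Mul(2, Pow(23, Rational(1, 2)))), -881036), -1) = Pow(Add(-881161, Mul(2, Pow(23, Rational(1, 2)))), -1)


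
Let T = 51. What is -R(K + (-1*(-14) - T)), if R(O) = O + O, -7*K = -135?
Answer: 248/7 ≈ 35.429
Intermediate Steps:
K = 135/7 (K = -1/7*(-135) = 135/7 ≈ 19.286)
R(O) = 2*O
-R(K + (-1*(-14) - T)) = -2*(135/7 + (-1*(-14) - 1*51)) = -2*(135/7 + (14 - 51)) = -2*(135/7 - 37) = -2*(-124)/7 = -1*(-248/7) = 248/7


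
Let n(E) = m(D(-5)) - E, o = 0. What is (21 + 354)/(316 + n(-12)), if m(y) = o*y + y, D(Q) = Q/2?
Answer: 250/217 ≈ 1.1521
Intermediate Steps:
D(Q) = Q/2 (D(Q) = Q*(½) = Q/2)
m(y) = y (m(y) = 0*y + y = 0 + y = y)
n(E) = -5/2 - E (n(E) = (½)*(-5) - E = -5/2 - E)
(21 + 354)/(316 + n(-12)) = (21 + 354)/(316 + (-5/2 - 1*(-12))) = 375/(316 + (-5/2 + 12)) = 375/(316 + 19/2) = 375/(651/2) = 375*(2/651) = 250/217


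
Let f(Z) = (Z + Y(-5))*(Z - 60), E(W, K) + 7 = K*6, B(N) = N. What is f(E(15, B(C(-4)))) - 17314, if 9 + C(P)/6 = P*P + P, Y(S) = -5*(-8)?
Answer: -11533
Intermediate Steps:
Y(S) = 40
C(P) = -54 + 6*P + 6*P**2 (C(P) = -54 + 6*(P*P + P) = -54 + 6*(P**2 + P) = -54 + 6*(P + P**2) = -54 + (6*P + 6*P**2) = -54 + 6*P + 6*P**2)
E(W, K) = -7 + 6*K (E(W, K) = -7 + K*6 = -7 + 6*K)
f(Z) = (-60 + Z)*(40 + Z) (f(Z) = (Z + 40)*(Z - 60) = (40 + Z)*(-60 + Z) = (-60 + Z)*(40 + Z))
f(E(15, B(C(-4)))) - 17314 = (-2400 + (-7 + 6*(-54 + 6*(-4) + 6*(-4)**2))**2 - 20*(-7 + 6*(-54 + 6*(-4) + 6*(-4)**2))) - 17314 = (-2400 + (-7 + 6*(-54 - 24 + 6*16))**2 - 20*(-7 + 6*(-54 - 24 + 6*16))) - 17314 = (-2400 + (-7 + 6*(-54 - 24 + 96))**2 - 20*(-7 + 6*(-54 - 24 + 96))) - 17314 = (-2400 + (-7 + 6*18)**2 - 20*(-7 + 6*18)) - 17314 = (-2400 + (-7 + 108)**2 - 20*(-7 + 108)) - 17314 = (-2400 + 101**2 - 20*101) - 17314 = (-2400 + 10201 - 2020) - 17314 = 5781 - 17314 = -11533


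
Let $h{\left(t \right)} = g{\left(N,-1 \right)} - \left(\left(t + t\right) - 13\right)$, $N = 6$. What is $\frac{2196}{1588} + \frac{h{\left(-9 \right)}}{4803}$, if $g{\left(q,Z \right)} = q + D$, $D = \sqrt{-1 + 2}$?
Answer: $\frac{2651933}{1906791} \approx 1.3908$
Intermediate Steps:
$D = 1$ ($D = \sqrt{1} = 1$)
$g{\left(q,Z \right)} = 1 + q$ ($g{\left(q,Z \right)} = q + 1 = 1 + q$)
$h{\left(t \right)} = 20 - 2 t$ ($h{\left(t \right)} = \left(1 + 6\right) - \left(\left(t + t\right) - 13\right) = 7 - \left(2 t - 13\right) = 7 - \left(-13 + 2 t\right) = 20 - 2 t$)
$\frac{2196}{1588} + \frac{h{\left(-9 \right)}}{4803} = \frac{2196}{1588} + \frac{20 - -18}{4803} = 2196 \cdot \frac{1}{1588} + \left(20 + 18\right) \frac{1}{4803} = \frac{549}{397} + 38 \cdot \frac{1}{4803} = \frac{549}{397} + \frac{38}{4803} = \frac{2651933}{1906791}$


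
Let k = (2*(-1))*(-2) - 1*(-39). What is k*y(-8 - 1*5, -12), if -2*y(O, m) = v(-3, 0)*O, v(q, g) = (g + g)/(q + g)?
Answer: 0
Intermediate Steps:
v(q, g) = 2*g/(g + q) (v(q, g) = (2*g)/(g + q) = 2*g/(g + q))
y(O, m) = 0 (y(O, m) = -2*0/(0 - 3)*O/2 = -2*0/(-3)*O/2 = -2*0*(-1/3)*O/2 = -0*O = -1/2*0 = 0)
k = 43 (k = -2*(-2) + 39 = 4 + 39 = 43)
k*y(-8 - 1*5, -12) = 43*0 = 0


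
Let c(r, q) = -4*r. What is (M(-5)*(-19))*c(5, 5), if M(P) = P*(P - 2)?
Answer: 13300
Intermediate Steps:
M(P) = P*(-2 + P)
(M(-5)*(-19))*c(5, 5) = (-5*(-2 - 5)*(-19))*(-4*5) = (-5*(-7)*(-19))*(-20) = (35*(-19))*(-20) = -665*(-20) = 13300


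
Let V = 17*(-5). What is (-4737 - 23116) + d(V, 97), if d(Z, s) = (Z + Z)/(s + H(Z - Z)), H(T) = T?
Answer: -2701911/97 ≈ -27855.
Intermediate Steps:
V = -85
d(Z, s) = 2*Z/s (d(Z, s) = (Z + Z)/(s + (Z - Z)) = (2*Z)/(s + 0) = (2*Z)/s = 2*Z/s)
(-4737 - 23116) + d(V, 97) = (-4737 - 23116) + 2*(-85)/97 = -27853 + 2*(-85)*(1/97) = -27853 - 170/97 = -2701911/97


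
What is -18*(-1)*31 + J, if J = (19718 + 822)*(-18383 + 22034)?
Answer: 74992098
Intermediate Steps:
J = 74991540 (J = 20540*3651 = 74991540)
-18*(-1)*31 + J = -18*(-1)*31 + 74991540 = 18*31 + 74991540 = 558 + 74991540 = 74992098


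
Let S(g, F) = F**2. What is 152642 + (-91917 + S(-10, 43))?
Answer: 62574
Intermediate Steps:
152642 + (-91917 + S(-10, 43)) = 152642 + (-91917 + 43**2) = 152642 + (-91917 + 1849) = 152642 - 90068 = 62574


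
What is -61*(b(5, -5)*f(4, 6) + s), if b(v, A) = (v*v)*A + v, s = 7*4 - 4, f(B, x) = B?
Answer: 27816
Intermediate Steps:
s = 24 (s = 28 - 4 = 24)
b(v, A) = v + A*v² (b(v, A) = v²*A + v = A*v² + v = v + A*v²)
-61*(b(5, -5)*f(4, 6) + s) = -61*((5*(1 - 5*5))*4 + 24) = -61*((5*(1 - 25))*4 + 24) = -61*((5*(-24))*4 + 24) = -61*(-120*4 + 24) = -61*(-480 + 24) = -61*(-456) = 27816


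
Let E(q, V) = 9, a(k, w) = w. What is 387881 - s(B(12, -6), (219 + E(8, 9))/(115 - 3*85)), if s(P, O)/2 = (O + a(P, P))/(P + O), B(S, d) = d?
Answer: 387879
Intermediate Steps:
s(P, O) = 2 (s(P, O) = 2*((O + P)/(P + O)) = 2*((O + P)/(O + P)) = 2*1 = 2)
387881 - s(B(12, -6), (219 + E(8, 9))/(115 - 3*85)) = 387881 - 1*2 = 387881 - 2 = 387879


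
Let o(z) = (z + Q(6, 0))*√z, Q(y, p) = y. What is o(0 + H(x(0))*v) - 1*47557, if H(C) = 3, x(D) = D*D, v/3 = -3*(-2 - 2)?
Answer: -47557 + 684*√3 ≈ -46372.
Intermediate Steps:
v = 36 (v = 3*(-3*(-2 - 2)) = 3*(-3*(-4)) = 3*12 = 36)
x(D) = D²
o(z) = √z*(6 + z) (o(z) = (z + 6)*√z = (6 + z)*√z = √z*(6 + z))
o(0 + H(x(0))*v) - 1*47557 = √(0 + 3*36)*(6 + (0 + 3*36)) - 1*47557 = √(0 + 108)*(6 + (0 + 108)) - 47557 = √108*(6 + 108) - 47557 = (6*√3)*114 - 47557 = 684*√3 - 47557 = -47557 + 684*√3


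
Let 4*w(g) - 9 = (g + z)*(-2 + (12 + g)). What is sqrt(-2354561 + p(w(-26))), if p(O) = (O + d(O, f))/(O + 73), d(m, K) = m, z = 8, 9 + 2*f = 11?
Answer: I*sqrt(816846306815)/589 ≈ 1534.5*I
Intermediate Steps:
f = 1 (f = -9/2 + (1/2)*11 = -9/2 + 11/2 = 1)
w(g) = 9/4 + (8 + g)*(10 + g)/4 (w(g) = 9/4 + ((g + 8)*(-2 + (12 + g)))/4 = 9/4 + ((8 + g)*(10 + g))/4 = 9/4 + (8 + g)*(10 + g)/4)
p(O) = 2*O/(73 + O) (p(O) = (O + O)/(O + 73) = (2*O)/(73 + O) = 2*O/(73 + O))
sqrt(-2354561 + p(w(-26))) = sqrt(-2354561 + 2*(89/4 + (1/4)*(-26)**2 + (9/2)*(-26))/(73 + (89/4 + (1/4)*(-26)**2 + (9/2)*(-26)))) = sqrt(-2354561 + 2*(89/4 + (1/4)*676 - 117)/(73 + (89/4 + (1/4)*676 - 117))) = sqrt(-2354561 + 2*(89/4 + 169 - 117)/(73 + (89/4 + 169 - 117))) = sqrt(-2354561 + 2*(297/4)/(73 + 297/4)) = sqrt(-2354561 + 2*(297/4)/(589/4)) = sqrt(-2354561 + 2*(297/4)*(4/589)) = sqrt(-2354561 + 594/589) = sqrt(-1386835835/589) = I*sqrt(816846306815)/589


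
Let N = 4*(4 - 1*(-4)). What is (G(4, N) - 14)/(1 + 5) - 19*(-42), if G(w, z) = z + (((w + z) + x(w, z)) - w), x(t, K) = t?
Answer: 807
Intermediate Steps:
N = 32 (N = 4*(4 + 4) = 4*8 = 32)
G(w, z) = w + 2*z (G(w, z) = z + (((w + z) + w) - w) = z + ((z + 2*w) - w) = z + (w + z) = w + 2*z)
(G(4, N) - 14)/(1 + 5) - 19*(-42) = ((4 + 2*32) - 14)/(1 + 5) - 19*(-42) = ((4 + 64) - 14)/6 + 798 = (68 - 14)*(⅙) + 798 = 54*(⅙) + 798 = 9 + 798 = 807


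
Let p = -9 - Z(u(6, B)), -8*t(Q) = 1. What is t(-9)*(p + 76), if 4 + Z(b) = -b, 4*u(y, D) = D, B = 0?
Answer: -71/8 ≈ -8.8750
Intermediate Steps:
u(y, D) = D/4
t(Q) = -⅛ (t(Q) = -⅛*1 = -⅛)
Z(b) = -4 - b
p = -5 (p = -9 - (-4 - 0/4) = -9 - (-4 - 1*0) = -9 - (-4 + 0) = -9 - 1*(-4) = -9 + 4 = -5)
t(-9)*(p + 76) = -(-5 + 76)/8 = -⅛*71 = -71/8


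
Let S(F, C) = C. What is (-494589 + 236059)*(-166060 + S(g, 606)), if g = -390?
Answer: 42774822620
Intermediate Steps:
(-494589 + 236059)*(-166060 + S(g, 606)) = (-494589 + 236059)*(-166060 + 606) = -258530*(-165454) = 42774822620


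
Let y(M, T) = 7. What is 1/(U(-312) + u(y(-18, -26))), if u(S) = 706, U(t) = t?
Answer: 1/394 ≈ 0.0025381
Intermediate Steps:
1/(U(-312) + u(y(-18, -26))) = 1/(-312 + 706) = 1/394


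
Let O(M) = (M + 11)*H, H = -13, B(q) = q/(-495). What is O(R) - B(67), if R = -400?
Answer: 2503282/495 ≈ 5057.1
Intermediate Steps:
B(q) = -q/495 (B(q) = q*(-1/495) = -q/495)
O(M) = -143 - 13*M (O(M) = (M + 11)*(-13) = (11 + M)*(-13) = -143 - 13*M)
O(R) - B(67) = (-143 - 13*(-400)) - (-1)*67/495 = (-143 + 5200) - 1*(-67/495) = 5057 + 67/495 = 2503282/495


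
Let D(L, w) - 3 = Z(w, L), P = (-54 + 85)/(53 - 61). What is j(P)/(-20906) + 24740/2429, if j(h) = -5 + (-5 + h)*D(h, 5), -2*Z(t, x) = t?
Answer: 8275797819/812490784 ≈ 10.186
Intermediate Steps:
P = -31/8 (P = 31/(-8) = 31*(-⅛) = -31/8 ≈ -3.8750)
Z(t, x) = -t/2
D(L, w) = 3 - w/2
j(h) = -15/2 + h/2 (j(h) = -5 + (-5 + h)*(3 - ½*5) = -5 + (-5 + h)*(3 - 5/2) = -5 + (-5 + h)*(½) = -5 + (-5/2 + h/2) = -15/2 + h/2)
j(P)/(-20906) + 24740/2429 = (-15/2 + (½)*(-31/8))/(-20906) + 24740/2429 = (-15/2 - 31/16)*(-1/20906) + 24740*(1/2429) = -151/16*(-1/20906) + 24740/2429 = 151/334496 + 24740/2429 = 8275797819/812490784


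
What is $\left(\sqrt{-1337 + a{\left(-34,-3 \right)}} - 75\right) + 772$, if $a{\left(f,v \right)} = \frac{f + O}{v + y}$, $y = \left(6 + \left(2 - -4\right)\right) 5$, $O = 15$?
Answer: $697 + \frac{2 i \sqrt{3009}}{3} \approx 697.0 + 36.57 i$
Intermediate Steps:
$y = 60$ ($y = \left(6 + \left(2 + 4\right)\right) 5 = \left(6 + 6\right) 5 = 12 \cdot 5 = 60$)
$a{\left(f,v \right)} = \frac{15 + f}{60 + v}$ ($a{\left(f,v \right)} = \frac{f + 15}{v + 60} = \frac{15 + f}{60 + v}$)
$\left(\sqrt{-1337 + a{\left(-34,-3 \right)}} - 75\right) + 772 = \left(\sqrt{-1337 + \frac{15 - 34}{60 - 3}} - 75\right) + 772 = \left(\sqrt{-1337 + \frac{1}{57} \left(-19\right)} - 75\right) + 772 = \left(\sqrt{-1337 - \frac{1}{3}} - 75\right) + 772 = \left(\sqrt{- \frac{4012}{3}} - 75\right) + 772 = \left(\frac{2 i \sqrt{3009}}{3} - 75\right) + 772 = \left(-75 + \frac{2 i \sqrt{3009}}{3}\right) + 772 = 697 + \frac{2 i \sqrt{3009}}{3}$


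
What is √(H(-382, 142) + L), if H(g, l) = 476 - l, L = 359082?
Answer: 2*√89854 ≈ 599.51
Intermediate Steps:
√(H(-382, 142) + L) = √((476 - 1*142) + 359082) = √((476 - 142) + 359082) = √(334 + 359082) = √359416 = 2*√89854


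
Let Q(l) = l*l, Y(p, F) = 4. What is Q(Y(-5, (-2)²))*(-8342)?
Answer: -133472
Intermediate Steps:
Q(l) = l²
Q(Y(-5, (-2)²))*(-8342) = 4²*(-8342) = 16*(-8342) = -133472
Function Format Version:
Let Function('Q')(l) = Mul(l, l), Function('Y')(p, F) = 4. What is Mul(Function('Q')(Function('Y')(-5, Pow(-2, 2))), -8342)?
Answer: -133472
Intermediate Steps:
Function('Q')(l) = Pow(l, 2)
Mul(Function('Q')(Function('Y')(-5, Pow(-2, 2))), -8342) = Mul(Pow(4, 2), -8342) = Mul(16, -8342) = -133472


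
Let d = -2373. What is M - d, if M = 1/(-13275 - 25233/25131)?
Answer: 263908644701/111213086 ≈ 2373.0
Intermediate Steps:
M = -8377/111213086 (M = 1/(-13275 - 25233*1/25131) = 1/(-13275 - 8411/8377) = 1/(-111213086/8377) = -8377/111213086 ≈ -7.5324e-5)
M - d = -8377/111213086 - 1*(-2373) = -8377/111213086 + 2373 = 263908644701/111213086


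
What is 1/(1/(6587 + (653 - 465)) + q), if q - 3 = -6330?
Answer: -6775/42865424 ≈ -0.00015805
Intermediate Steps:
q = -6327 (q = 3 - 6330 = -6327)
1/(1/(6587 + (653 - 465)) + q) = 1/(1/(6587 + (653 - 465)) - 6327) = 1/(1/(6587 + 188) - 6327) = 1/(1/6775 - 6327) = 1/(-42865424/6775) = -6775/42865424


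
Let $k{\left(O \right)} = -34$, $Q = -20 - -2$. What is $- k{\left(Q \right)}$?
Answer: $34$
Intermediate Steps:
$Q = -18$ ($Q = -20 + 2 = -18$)
$- k{\left(Q \right)} = \left(-1\right) \left(-34\right) = 34$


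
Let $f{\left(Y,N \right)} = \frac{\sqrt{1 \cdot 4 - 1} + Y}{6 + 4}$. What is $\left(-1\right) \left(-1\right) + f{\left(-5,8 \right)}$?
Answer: $\frac{1}{2} + \frac{\sqrt{3}}{10} \approx 0.67321$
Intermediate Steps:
$f{\left(Y,N \right)} = \frac{Y}{10} + \frac{\sqrt{3}}{10}$ ($f{\left(Y,N \right)} = \frac{\sqrt{4 - 1} + Y}{10} = \left(\sqrt{3} + Y\right) \frac{1}{10} = \left(Y + \sqrt{3}\right) \frac{1}{10} = \frac{Y}{10} + \frac{\sqrt{3}}{10}$)
$\left(-1\right) \left(-1\right) + f{\left(-5,8 \right)} = \left(-1\right) \left(-1\right) + \left(\frac{1}{10} \left(-5\right) + \frac{\sqrt{3}}{10}\right) = 1 - \left(\frac{1}{2} - \frac{\sqrt{3}}{10}\right) = \frac{1}{2} + \frac{\sqrt{3}}{10}$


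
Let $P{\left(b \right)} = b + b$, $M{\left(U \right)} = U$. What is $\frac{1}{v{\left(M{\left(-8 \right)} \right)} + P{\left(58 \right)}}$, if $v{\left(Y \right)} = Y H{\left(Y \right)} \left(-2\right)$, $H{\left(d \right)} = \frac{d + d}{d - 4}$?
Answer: $\frac{3}{412} \approx 0.0072816$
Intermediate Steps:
$H{\left(d \right)} = \frac{2 d}{-4 + d}$
$v{\left(Y \right)} = - \frac{4 Y^{2}}{-4 + Y}$ ($v{\left(Y \right)} = Y \frac{2 Y}{-4 + Y} \left(-2\right) = \frac{2 Y^{2}}{-4 + Y} \left(-2\right) = - \frac{4 Y^{2}}{-4 + Y}$)
$P{\left(b \right)} = 2 b$
$\frac{1}{v{\left(M{\left(-8 \right)} \right)} + P{\left(58 \right)}} = \frac{1}{- \frac{4 \left(-8\right)^{2}}{-4 - 8} + 2 \cdot 58} = \frac{1}{\left(-4\right) 64 \frac{1}{-12} + 116} = \frac{1}{\left(-4\right) 64 \left(- \frac{1}{12}\right) + 116} = \frac{1}{\frac{64}{3} + 116} = \frac{1}{\frac{412}{3}} = \frac{3}{412}$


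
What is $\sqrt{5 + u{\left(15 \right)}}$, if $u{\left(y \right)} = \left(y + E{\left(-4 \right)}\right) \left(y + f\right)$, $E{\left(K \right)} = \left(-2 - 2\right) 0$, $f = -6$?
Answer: $2 \sqrt{35} \approx 11.832$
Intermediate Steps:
$E{\left(K \right)} = 0$ ($E{\left(K \right)} = \left(-4\right) 0 = 0$)
$u{\left(y \right)} = y \left(-6 + y\right)$ ($u{\left(y \right)} = \left(y + 0\right) \left(y - 6\right) = y \left(-6 + y\right)$)
$\sqrt{5 + u{\left(15 \right)}} = \sqrt{5 + 15 \left(-6 + 15\right)} = \sqrt{5 + 15 \cdot 9} = \sqrt{5 + 135} = \sqrt{140} = 2 \sqrt{35}$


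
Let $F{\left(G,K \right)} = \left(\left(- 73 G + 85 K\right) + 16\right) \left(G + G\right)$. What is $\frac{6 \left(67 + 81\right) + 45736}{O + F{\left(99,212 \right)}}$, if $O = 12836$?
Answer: $\frac{23312}{1076509} \approx 0.021655$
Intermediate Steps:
$F{\left(G,K \right)} = 2 G \left(16 - 73 G + 85 K\right)$ ($F{\left(G,K \right)} = \left(16 - 73 G + 85 K\right) 2 G = 2 G \left(16 - 73 G + 85 K\right)$)
$\frac{6 \left(67 + 81\right) + 45736}{O + F{\left(99,212 \right)}} = \frac{6 \left(67 + 81\right) + 45736}{12836 + 2 \cdot 99 \left(16 - 7227 + 85 \cdot 212\right)} = \frac{6 \cdot 148 + 45736}{12836 + 2 \cdot 99 \left(16 - 7227 + 18020\right)} = \frac{888 + 45736}{12836 + 2 \cdot 99 \cdot 10809} = \frac{46624}{12836 + 2140182} = \frac{46624}{2153018} = 46624 \cdot \frac{1}{2153018} = \frac{23312}{1076509}$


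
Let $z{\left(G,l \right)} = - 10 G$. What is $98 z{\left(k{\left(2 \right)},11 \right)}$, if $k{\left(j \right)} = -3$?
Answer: $2940$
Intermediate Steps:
$98 z{\left(k{\left(2 \right)},11 \right)} = 98 \left(\left(-10\right) \left(-3\right)\right) = 98 \cdot 30 = 2940$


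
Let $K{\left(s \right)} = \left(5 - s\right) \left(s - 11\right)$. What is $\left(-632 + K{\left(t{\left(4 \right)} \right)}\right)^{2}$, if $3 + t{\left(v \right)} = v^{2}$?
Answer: $419904$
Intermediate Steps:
$t{\left(v \right)} = -3 + v^{2}$
$K{\left(s \right)} = \left(-11 + s\right) \left(5 - s\right)$ ($K{\left(s \right)} = \left(5 - s\right) \left(-11 + s\right) = \left(-11 + s\right) \left(5 - s\right)$)
$\left(-632 + K{\left(t{\left(4 \right)} \right)}\right)^{2} = \left(-632 - \left(55 + \left(-3 + 4^{2}\right)^{2} - 16 \left(-3 + 4^{2}\right)\right)\right)^{2} = \left(-632 - \left(55 + \left(-3 + 16\right)^{2} - 16 \left(-3 + 16\right)\right)\right)^{2} = \left(-632 - 16\right)^{2} = \left(-648\right)^{2} = 419904$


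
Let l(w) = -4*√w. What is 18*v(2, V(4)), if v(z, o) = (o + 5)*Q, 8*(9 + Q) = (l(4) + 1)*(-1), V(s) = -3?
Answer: -585/2 ≈ -292.50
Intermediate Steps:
Q = -65/8 (Q = -9 + ((-4*√4 + 1)*(-1))/8 = -9 + ((-4*2 + 1)*(-1))/8 = -9 + ((-8 + 1)*(-1))/8 = -9 + (-7*(-1))/8 = -9 + (⅛)*7 = -9 + 7/8 = -65/8 ≈ -8.1250)
v(z, o) = -325/8 - 65*o/8 (v(z, o) = (o + 5)*(-65/8) = (5 + o)*(-65/8) = -325/8 - 65*o/8)
18*v(2, V(4)) = 18*(-325/8 - 65/8*(-3)) = 18*(-325/8 + 195/8) = 18*(-65/4) = -585/2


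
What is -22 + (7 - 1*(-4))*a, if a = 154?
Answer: 1672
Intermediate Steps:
-22 + (7 - 1*(-4))*a = -22 + (7 - 1*(-4))*154 = -22 + (7 + 4)*154 = -22 + 11*154 = -22 + 1694 = 1672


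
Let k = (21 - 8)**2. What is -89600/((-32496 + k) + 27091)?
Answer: 3200/187 ≈ 17.112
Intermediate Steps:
k = 169 (k = 13**2 = 169)
-89600/((-32496 + k) + 27091) = -89600/((-32496 + 169) + 27091) = -89600/(-32327 + 27091) = -89600/(-5236) = -89600*(-1/5236) = 3200/187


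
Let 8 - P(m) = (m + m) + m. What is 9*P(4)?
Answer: -36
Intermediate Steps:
P(m) = 8 - 3*m (P(m) = 8 - ((m + m) + m) = 8 - (2*m + m) = 8 - 3*m)
9*P(4) = 9*(8 - 3*4) = 9*(8 - 12) = 9*(-4) = -36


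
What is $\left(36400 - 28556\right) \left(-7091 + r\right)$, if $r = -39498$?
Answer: $-365444116$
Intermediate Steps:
$\left(36400 - 28556\right) \left(-7091 + r\right) = \left(36400 - 28556\right) \left(-7091 - 39498\right) = 7844 \left(-46589\right) = -365444116$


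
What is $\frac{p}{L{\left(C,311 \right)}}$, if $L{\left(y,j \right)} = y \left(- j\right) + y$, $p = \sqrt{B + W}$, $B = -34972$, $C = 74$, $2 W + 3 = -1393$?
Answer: $- \frac{i \sqrt{35670}}{22940} \approx - 0.008233 i$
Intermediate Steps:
$W = -698$ ($W = - \frac{3}{2} + \frac{1}{2} \left(-1393\right) = - \frac{3}{2} - \frac{1393}{2} = -698$)
$p = i \sqrt{35670}$ ($p = \sqrt{-34972 - 698} = \sqrt{-35670} = i \sqrt{35670} \approx 188.86 i$)
$L{\left(y,j \right)} = y - j y$ ($L{\left(y,j \right)} = - j y + y = y - j y$)
$\frac{p}{L{\left(C,311 \right)}} = \frac{i \sqrt{35670}}{74 \left(1 - 311\right)} = \frac{i \sqrt{35670}}{74 \left(-310\right)} = \frac{i \sqrt{35670}}{-22940} = i \sqrt{35670} \left(- \frac{1}{22940}\right) = - \frac{i \sqrt{35670}}{22940}$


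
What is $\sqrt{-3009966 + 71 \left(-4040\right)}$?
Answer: $61 i \sqrt{886} \approx 1815.7 i$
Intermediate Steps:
$\sqrt{-3009966 + 71 \left(-4040\right)} = \sqrt{-3009966 - 286840} = \sqrt{-3296806} = 61 i \sqrt{886}$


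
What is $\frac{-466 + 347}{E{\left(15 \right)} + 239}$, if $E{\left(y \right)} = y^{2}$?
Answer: $- \frac{119}{464} \approx -0.25647$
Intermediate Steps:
$\frac{-466 + 347}{E{\left(15 \right)} + 239} = \frac{-466 + 347}{15^{2} + 239} = - \frac{119}{225 + 239} = - \frac{119}{464}$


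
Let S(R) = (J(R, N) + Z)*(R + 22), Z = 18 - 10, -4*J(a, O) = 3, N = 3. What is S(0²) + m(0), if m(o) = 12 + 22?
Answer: 387/2 ≈ 193.50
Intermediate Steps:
J(a, O) = -¾ (J(a, O) = -¼*3 = -¾)
Z = 8
m(o) = 34
S(R) = 319/2 + 29*R/4 (S(R) = (-¾ + 8)*(R + 22) = 29*(22 + R)/4 = 319/2 + 29*R/4)
S(0²) + m(0) = (319/2 + (29/4)*0²) + 34 = (319/2 + (29/4)*0) + 34 = (319/2 + 0) + 34 = 319/2 + 34 = 387/2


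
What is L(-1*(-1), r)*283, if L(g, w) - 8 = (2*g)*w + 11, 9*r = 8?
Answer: 52921/9 ≈ 5880.1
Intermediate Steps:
r = 8/9 (r = (⅑)*8 = 8/9 ≈ 0.88889)
L(g, w) = 19 + 2*g*w (L(g, w) = 8 + ((2*g)*w + 11) = 8 + (2*g*w + 11) = 8 + (11 + 2*g*w) = 19 + 2*g*w)
L(-1*(-1), r)*283 = (19 + 2*(-1*(-1))*(8/9))*283 = (19 + 2*1*(8/9))*283 = (19 + 16/9)*283 = (187/9)*283 = 52921/9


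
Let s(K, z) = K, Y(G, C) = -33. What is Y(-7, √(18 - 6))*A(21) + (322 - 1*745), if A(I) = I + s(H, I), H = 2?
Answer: -1182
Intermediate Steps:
A(I) = 2 + I (A(I) = I + 2 = 2 + I)
Y(-7, √(18 - 6))*A(21) + (322 - 1*745) = -33*(2 + 21) + (322 - 1*745) = -33*23 + (322 - 745) = -759 - 423 = -1182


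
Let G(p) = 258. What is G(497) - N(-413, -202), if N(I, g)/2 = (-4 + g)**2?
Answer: -84614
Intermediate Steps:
N(I, g) = 2*(-4 + g)**2
G(497) - N(-413, -202) = 258 - 2*(-4 - 202)**2 = 258 - 2*(-206)**2 = 258 - 2*42436 = 258 - 1*84872 = 258 - 84872 = -84614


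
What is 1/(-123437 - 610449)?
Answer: -1/733886 ≈ -1.3626e-6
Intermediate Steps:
1/(-123437 - 610449) = 1/(-733886) = -1/733886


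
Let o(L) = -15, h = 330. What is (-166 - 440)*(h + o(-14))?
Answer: -190890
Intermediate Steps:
(-166 - 440)*(h + o(-14)) = (-166 - 440)*(330 - 15) = -606*315 = -190890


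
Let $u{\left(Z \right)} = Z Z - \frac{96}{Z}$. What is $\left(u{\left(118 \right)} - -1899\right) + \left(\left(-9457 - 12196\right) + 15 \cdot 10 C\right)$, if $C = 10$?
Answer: $- \frac{255518}{59} \approx -4330.8$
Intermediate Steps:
$u{\left(Z \right)} = Z^{2} - \frac{96}{Z}$
$\left(u{\left(118 \right)} - -1899\right) + \left(\left(-9457 - 12196\right) + 15 \cdot 10 C\right) = \left(\frac{-96 + 118^{3}}{118} - -1899\right) + \left(\left(-9457 - 12196\right) + 15 \cdot 10 \cdot 10\right) = \left(\frac{-96 + 1643032}{118} + 1899\right) + \left(-21653 + 150 \cdot 10\right) = \left(\frac{1}{118} \cdot 1642936 + 1899\right) + \left(-21653 + 1500\right) = \left(\frac{821468}{59} + 1899\right) - 20153 = \frac{933509}{59} - 20153 = - \frac{255518}{59}$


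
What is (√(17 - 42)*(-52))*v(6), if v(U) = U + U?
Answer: -3120*I ≈ -3120.0*I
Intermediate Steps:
v(U) = 2*U
(√(17 - 42)*(-52))*v(6) = (√(17 - 42)*(-52))*(2*6) = (√(-25)*(-52))*12 = ((5*I)*(-52))*12 = -260*I*12 = -3120*I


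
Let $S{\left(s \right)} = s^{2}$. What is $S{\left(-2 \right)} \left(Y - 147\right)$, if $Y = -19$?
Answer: $-664$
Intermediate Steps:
$S{\left(-2 \right)} \left(Y - 147\right) = \left(-2\right)^{2} \left(-19 - 147\right) = 4 \left(-166\right) = -664$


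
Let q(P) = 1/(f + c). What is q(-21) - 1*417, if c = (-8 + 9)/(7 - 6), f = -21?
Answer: -8341/20 ≈ -417.05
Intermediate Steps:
c = 1 (c = 1/1 = 1*1 = 1)
q(P) = -1/20 (q(P) = 1/(-21 + 1) = 1/(-20) = -1/20)
q(-21) - 1*417 = -1/20 - 1*417 = -1/20 - 417 = -8341/20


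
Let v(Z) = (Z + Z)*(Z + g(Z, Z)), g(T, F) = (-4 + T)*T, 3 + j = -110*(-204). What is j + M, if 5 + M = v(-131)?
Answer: -4576716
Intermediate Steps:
j = 22437 (j = -3 - 110*(-204) = -3 + 22440 = 22437)
g(T, F) = T*(-4 + T)
v(Z) = 2*Z*(Z + Z*(-4 + Z)) (v(Z) = (Z + Z)*(Z + Z*(-4 + Z)) = (2*Z)*(Z + Z*(-4 + Z)) = 2*Z*(Z + Z*(-4 + Z)))
M = -4599153 (M = -5 + 2*(-131)**2*(-3 - 131) = -5 + 2*17161*(-134) = -5 - 4599148 = -4599153)
j + M = 22437 - 4599153 = -4576716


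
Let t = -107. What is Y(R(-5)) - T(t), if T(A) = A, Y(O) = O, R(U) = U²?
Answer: 132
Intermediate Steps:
Y(R(-5)) - T(t) = (-5)² - 1*(-107) = 25 + 107 = 132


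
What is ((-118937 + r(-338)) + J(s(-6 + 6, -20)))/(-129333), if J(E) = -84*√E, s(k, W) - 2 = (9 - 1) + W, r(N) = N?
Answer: 119275/129333 + 28*I*√10/43111 ≈ 0.92223 + 0.0020539*I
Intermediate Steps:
s(k, W) = 10 + W (s(k, W) = 2 + ((9 - 1) + W) = 2 + (8 + W) = 10 + W)
((-118937 + r(-338)) + J(s(-6 + 6, -20)))/(-129333) = ((-118937 - 338) - 84*√(10 - 20))/(-129333) = (-119275 - 84*I*√10)*(-1/129333) = 119275/129333 + 28*I*√10/43111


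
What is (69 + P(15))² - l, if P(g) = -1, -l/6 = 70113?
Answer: 425302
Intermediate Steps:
l = -420678 (l = -6*70113 = -420678)
(69 + P(15))² - l = (69 - 1)² - 1*(-420678) = 68² + 420678 = 4624 + 420678 = 425302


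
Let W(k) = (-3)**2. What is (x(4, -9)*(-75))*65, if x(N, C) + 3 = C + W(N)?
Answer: 14625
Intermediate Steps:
W(k) = 9
x(N, C) = 6 + C (x(N, C) = -3 + (C + 9) = -3 + (9 + C) = 6 + C)
(x(4, -9)*(-75))*65 = ((6 - 9)*(-75))*65 = -3*(-75)*65 = 225*65 = 14625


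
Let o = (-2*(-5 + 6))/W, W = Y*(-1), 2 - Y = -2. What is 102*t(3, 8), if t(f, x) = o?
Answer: 51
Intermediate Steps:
Y = 4 (Y = 2 - 1*(-2) = 2 + 2 = 4)
W = -4 (W = 4*(-1) = -4)
o = ½ (o = -2*(-5 + 6)/(-4) = -2*1*(-¼) = -2*(-¼) = ½ ≈ 0.50000)
t(f, x) = ½
102*t(3, 8) = 102*(½) = 51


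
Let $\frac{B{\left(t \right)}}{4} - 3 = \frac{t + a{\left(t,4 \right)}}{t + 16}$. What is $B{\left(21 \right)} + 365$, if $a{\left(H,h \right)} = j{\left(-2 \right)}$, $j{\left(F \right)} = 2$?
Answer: $\frac{14041}{37} \approx 379.49$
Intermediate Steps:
$a{\left(H,h \right)} = 2$
$B{\left(t \right)} = 12 + \frac{4 \left(2 + t\right)}{16 + t}$ ($B{\left(t \right)} = 12 + 4 \frac{t + 2}{t + 16} = 12 + 4 \frac{2 + t}{16 + t} = 12 + \frac{4 \left(2 + t\right)}{16 + t}$)
$B{\left(21 \right)} + 365 = \frac{8 \left(25 + 2 \cdot 21\right)}{16 + 21} + 365 = \frac{8 \left(25 + 42\right)}{37} + 365 = 8 \cdot \frac{1}{37} \cdot 67 + 365 = \frac{536}{37} + 365 = \frac{14041}{37}$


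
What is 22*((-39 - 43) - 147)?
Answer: -5038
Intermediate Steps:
22*((-39 - 43) - 147) = 22*(-82 - 147) = 22*(-229) = -5038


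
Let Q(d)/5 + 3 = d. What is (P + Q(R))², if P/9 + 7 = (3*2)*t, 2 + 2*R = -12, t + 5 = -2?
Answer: 241081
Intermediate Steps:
t = -7 (t = -5 - 2 = -7)
R = -7 (R = -1 + (½)*(-12) = -1 - 6 = -7)
Q(d) = -15 + 5*d
P = -441 (P = -63 + 9*((3*2)*(-7)) = -63 + 9*(6*(-7)) = -63 + 9*(-42) = -63 - 378 = -441)
(P + Q(R))² = (-441 + (-15 + 5*(-7)))² = (-441 + (-15 - 35))² = (-441 - 50)² = (-491)² = 241081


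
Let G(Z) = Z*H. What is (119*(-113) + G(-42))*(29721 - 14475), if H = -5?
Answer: -201811302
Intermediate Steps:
G(Z) = -5*Z (G(Z) = Z*(-5) = -5*Z)
(119*(-113) + G(-42))*(29721 - 14475) = (119*(-113) - 5*(-42))*(29721 - 14475) = (-13447 + 210)*15246 = -13237*15246 = -201811302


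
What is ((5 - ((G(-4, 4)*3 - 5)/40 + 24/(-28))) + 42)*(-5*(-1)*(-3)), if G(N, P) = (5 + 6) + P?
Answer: -4920/7 ≈ -702.86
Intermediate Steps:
G(N, P) = 11 + P
((5 - ((G(-4, 4)*3 - 5)/40 + 24/(-28))) + 42)*(-5*(-1)*(-3)) = ((5 - (((11 + 4)*3 - 5)/40 + 24/(-28))) + 42)*(-5*(-1)*(-3)) = ((5 - ((15*3 - 5)*(1/40) + 24*(-1/28))) + 42)*(5*(-3)) = ((5 - ((45 - 5)*(1/40) - 6/7)) + 42)*(-15) = ((5 - (40*(1/40) - 6/7)) + 42)*(-15) = ((5 - (1 - 6/7)) + 42)*(-15) = ((5 - 1*⅐) + 42)*(-15) = ((5 - ⅐) + 42)*(-15) = (34/7 + 42)*(-15) = (328/7)*(-15) = -4920/7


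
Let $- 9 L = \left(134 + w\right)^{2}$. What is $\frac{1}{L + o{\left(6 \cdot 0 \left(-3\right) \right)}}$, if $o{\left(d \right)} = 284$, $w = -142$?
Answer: $\frac{9}{2492} \approx 0.0036116$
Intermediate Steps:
$L = - \frac{64}{9}$ ($L = - \frac{\left(134 - 142\right)^{2}}{9} = - \frac{\left(-8\right)^{2}}{9} = \left(- \frac{1}{9}\right) 64 = - \frac{64}{9} \approx -7.1111$)
$\frac{1}{L + o{\left(6 \cdot 0 \left(-3\right) \right)}} = \frac{1}{- \frac{64}{9} + 284} = \frac{1}{\frac{2492}{9}} = \frac{9}{2492}$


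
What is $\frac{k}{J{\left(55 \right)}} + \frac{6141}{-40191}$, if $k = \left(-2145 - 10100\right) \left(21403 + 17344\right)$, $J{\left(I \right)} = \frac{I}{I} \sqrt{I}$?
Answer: $- \frac{2047}{13397} - \frac{94891403 \sqrt{55}}{11} \approx -6.3976 \cdot 10^{7}$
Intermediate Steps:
$J{\left(I \right)} = \sqrt{I}$ ($J{\left(I \right)} = 1 \sqrt{I} = \sqrt{I}$)
$k = -474457015$ ($k = \left(-12245\right) 38747 = -474457015$)
$\frac{k}{J{\left(55 \right)}} + \frac{6141}{-40191} = - \frac{474457015}{\sqrt{55}} + \frac{6141}{-40191} = - 474457015 \frac{\sqrt{55}}{55} + 6141 \left(- \frac{1}{40191}\right) = - \frac{94891403 \sqrt{55}}{11} - \frac{2047}{13397} = - \frac{2047}{13397} - \frac{94891403 \sqrt{55}}{11}$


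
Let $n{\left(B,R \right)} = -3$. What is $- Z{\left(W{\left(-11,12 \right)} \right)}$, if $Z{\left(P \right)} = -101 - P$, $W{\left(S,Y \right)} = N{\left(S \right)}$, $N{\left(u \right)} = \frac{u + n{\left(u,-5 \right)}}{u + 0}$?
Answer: $\frac{1125}{11} \approx 102.27$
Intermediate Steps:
$N{\left(u \right)} = \frac{-3 + u}{u}$ ($N{\left(u \right)} = \frac{u - 3}{u + 0} = \frac{-3 + u}{u}$)
$W{\left(S,Y \right)} = \frac{-3 + S}{S}$
$- Z{\left(W{\left(-11,12 \right)} \right)} = - (-101 - \frac{-3 - 11}{-11}) = - (-101 - \left(- \frac{1}{11}\right) \left(-14\right)) = - (-101 - \frac{14}{11}) = \left(-1\right) \left(- \frac{1125}{11}\right) = \frac{1125}{11}$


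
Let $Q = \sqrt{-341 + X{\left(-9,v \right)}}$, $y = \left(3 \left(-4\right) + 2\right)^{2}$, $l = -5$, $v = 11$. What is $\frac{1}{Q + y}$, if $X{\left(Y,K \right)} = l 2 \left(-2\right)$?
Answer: $\frac{100}{10321} - \frac{i \sqrt{321}}{10321} \approx 0.009689 - 0.0017359 i$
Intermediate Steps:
$X{\left(Y,K \right)} = 20$ ($X{\left(Y,K \right)} = \left(-5\right) 2 \left(-2\right) = \left(-10\right) \left(-2\right) = 20$)
$y = 100$ ($y = \left(-12 + 2\right)^{2} = \left(-10\right)^{2} = 100$)
$Q = i \sqrt{321}$ ($Q = \sqrt{-341 + 20} = \sqrt{-321} = i \sqrt{321} \approx 17.916 i$)
$\frac{1}{Q + y} = \frac{1}{i \sqrt{321} + 100} = \frac{1}{100 + i \sqrt{321}}$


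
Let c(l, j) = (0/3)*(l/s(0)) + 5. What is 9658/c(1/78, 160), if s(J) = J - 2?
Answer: 9658/5 ≈ 1931.6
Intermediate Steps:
s(J) = -2 + J
c(l, j) = 5 (c(l, j) = (0/3)*(l/(-2 + 0)) + 5 = (0*(⅓))*(l/(-2)) + 5 = 0*(l*(-½)) + 5 = 0*(-l/2) + 5 = 0 + 5 = 5)
9658/c(1/78, 160) = 9658/5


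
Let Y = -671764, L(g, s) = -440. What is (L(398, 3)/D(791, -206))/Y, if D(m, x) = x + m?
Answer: 22/19649097 ≈ 1.1196e-6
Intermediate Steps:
D(m, x) = m + x
(L(398, 3)/D(791, -206))/Y = -440/(791 - 206)/(-671764) = -440/585*(-1/671764) = -440*1/585*(-1/671764) = -88/117*(-1/671764) = 22/19649097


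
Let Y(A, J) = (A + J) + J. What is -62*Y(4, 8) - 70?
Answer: -1310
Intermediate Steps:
Y(A, J) = A + 2*J
-62*Y(4, 8) - 70 = -62*(4 + 2*8) - 70 = -62*(4 + 16) - 70 = -62*20 - 70 = -1240 - 70 = -1310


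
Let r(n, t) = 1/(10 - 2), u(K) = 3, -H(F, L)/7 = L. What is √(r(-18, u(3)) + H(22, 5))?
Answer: 3*I*√62/4 ≈ 5.9055*I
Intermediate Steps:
H(F, L) = -7*L
r(n, t) = ⅛ (r(n, t) = 1/8 = ⅛)
√(r(-18, u(3)) + H(22, 5)) = √(⅛ - 7*5) = √(⅛ - 35) = √(-279/8) = 3*I*√62/4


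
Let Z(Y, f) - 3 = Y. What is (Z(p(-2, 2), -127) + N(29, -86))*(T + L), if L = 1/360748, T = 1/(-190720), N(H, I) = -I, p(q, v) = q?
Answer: -3698109/17200464640 ≈ -0.00021500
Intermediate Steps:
Z(Y, f) = 3 + Y
T = -1/190720 ≈ -5.2433e-6
L = 1/360748 ≈ 2.7720e-6
(Z(p(-2, 2), -127) + N(29, -86))*(T + L) = ((3 - 2) - 1*(-86))*(-1/190720 + 1/360748) = (1 + 86)*(-42507/17200464640) = 87*(-42507/17200464640) = -3698109/17200464640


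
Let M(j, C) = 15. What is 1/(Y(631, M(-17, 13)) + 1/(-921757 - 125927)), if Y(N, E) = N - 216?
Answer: 1047684/434788859 ≈ 0.0024096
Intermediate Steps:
Y(N, E) = -216 + N
1/(Y(631, M(-17, 13)) + 1/(-921757 - 125927)) = 1/((-216 + 631) + 1/(-921757 - 125927)) = 1/(415 + 1/(-1047684)) = 1/(415 - 1/1047684) = 1/(434788859/1047684) = 1047684/434788859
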